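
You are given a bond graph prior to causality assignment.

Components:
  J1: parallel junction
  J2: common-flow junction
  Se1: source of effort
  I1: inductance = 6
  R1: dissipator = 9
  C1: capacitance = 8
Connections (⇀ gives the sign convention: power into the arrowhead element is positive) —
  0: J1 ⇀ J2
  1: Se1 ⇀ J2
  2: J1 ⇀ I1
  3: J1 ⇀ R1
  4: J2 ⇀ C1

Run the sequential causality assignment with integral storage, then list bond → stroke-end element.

β1 |J2  (Se1 (Se) sets effort on bond)
β2 |I1  (I1 outputs flow p/I1)
β4 |J2  (C1: C, integral causality)
β0 |J1  (J2 needs exactly one f-in)
β3 |R1  (common-e at J1 fixed by 0)

b0 →J1
b1 →J2
b2 →I1
b3 →R1
b4 →J2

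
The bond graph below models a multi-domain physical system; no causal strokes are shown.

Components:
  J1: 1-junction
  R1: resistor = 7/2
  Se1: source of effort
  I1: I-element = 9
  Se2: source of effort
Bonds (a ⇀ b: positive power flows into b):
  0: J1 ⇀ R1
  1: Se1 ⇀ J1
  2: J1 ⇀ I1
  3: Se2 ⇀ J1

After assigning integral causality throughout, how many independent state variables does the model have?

1  (I1 all integral)

β1 stroke at J1  (Se1 (Se) sets effort on bond)
β3 stroke at J1  (Se2: effort source, stroke at far end)
β2 stroke at I1  (I1 outputs flow p/I1)
β0 stroke at J1  (J1: bond 2 brought flow, rest push out)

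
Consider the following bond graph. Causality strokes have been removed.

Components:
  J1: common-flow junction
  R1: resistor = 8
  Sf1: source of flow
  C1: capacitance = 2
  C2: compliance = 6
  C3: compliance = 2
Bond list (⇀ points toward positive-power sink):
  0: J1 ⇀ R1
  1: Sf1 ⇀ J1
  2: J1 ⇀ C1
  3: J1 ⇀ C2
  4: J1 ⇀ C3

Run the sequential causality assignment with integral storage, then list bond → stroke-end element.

#0 →J1
#1 →Sf1
#2 →J1
#3 →J1
#4 →J1

bond 1 →Sf1  (Sf1 (Sf) sets flow on bond)
bond 0 →J1  (J1 flow already set via bond 1)
bond 2 →J1  (J1: bond 1 brought flow, rest push out)
bond 3 →J1  (common-f at J1 fixed by 1)
bond 4 →J1  (J1: bond 1 brought flow, rest push out)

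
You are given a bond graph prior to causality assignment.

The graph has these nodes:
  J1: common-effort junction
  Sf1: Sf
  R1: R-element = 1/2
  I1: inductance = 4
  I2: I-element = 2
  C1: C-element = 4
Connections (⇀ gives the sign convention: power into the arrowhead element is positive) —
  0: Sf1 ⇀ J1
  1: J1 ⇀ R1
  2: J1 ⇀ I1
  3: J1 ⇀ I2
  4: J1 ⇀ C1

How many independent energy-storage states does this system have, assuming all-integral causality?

bond 0 |Sf1  (source Sf1 imposes f)
bond 2 |I1  (I1 outputs flow p/I1)
bond 3 |I2  (I2: I, integral causality)
bond 4 |J1  (prefer integral on C1)
bond 1 |R1  (common-e at J1 fixed by 4)

3  (C1, I1, I2 all integral)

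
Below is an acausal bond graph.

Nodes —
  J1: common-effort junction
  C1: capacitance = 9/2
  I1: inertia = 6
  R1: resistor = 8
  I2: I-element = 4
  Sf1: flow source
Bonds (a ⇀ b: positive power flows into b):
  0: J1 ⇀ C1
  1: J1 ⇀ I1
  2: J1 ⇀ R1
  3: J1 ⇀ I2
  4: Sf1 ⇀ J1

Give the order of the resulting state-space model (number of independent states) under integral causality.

bond 4 |Sf1  (Sf1 (Sf) sets flow on bond)
bond 0 |J1  (C1: C, integral causality)
bond 1 |I1  (0-jn J1 has e-setter on 0)
bond 2 |R1  (common-e at J1 fixed by 0)
bond 3 |I2  (common-e at J1 fixed by 0)

3  (C1, I1, I2 all integral)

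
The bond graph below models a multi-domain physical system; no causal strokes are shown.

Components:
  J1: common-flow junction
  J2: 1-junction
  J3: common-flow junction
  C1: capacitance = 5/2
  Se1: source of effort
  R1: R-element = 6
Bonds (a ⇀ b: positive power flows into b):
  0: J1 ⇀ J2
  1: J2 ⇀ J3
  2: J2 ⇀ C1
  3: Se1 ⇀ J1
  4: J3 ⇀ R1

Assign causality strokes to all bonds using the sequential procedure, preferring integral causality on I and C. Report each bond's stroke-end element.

#3 stroke→J1  (Se1 (Se) sets effort on bond)
#0 stroke→J2  (closing 1-jn rule on J1)
#2 stroke→J2  (C1: C, integral causality)
#1 stroke→J3  (only one flow-in slot at J2)
#4 stroke→R1  (J3 needs exactly one f-in)

#0 stroke→J2
#1 stroke→J3
#2 stroke→J2
#3 stroke→J1
#4 stroke→R1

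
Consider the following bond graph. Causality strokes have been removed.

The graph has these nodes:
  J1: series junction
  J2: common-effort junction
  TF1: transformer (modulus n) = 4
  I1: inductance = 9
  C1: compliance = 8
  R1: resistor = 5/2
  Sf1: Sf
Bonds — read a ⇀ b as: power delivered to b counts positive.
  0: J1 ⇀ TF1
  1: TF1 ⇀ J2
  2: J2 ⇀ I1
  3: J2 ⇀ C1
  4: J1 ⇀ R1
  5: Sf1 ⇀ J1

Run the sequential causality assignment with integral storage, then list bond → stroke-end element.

b5 stroke→Sf1  (Sf1 fixes flow; stroke at Sf1)
b0 stroke→J1  (J1 flow already set via bond 5)
b4 stroke→J1  (1-jn J1 has f-setter on 5)
b1 stroke→TF1  (TF TF1: opposite of bond 0)
b2 stroke→I1  (I1 integral (f out))
b3 stroke→J2  (J2 needs exactly one e-in)

#0 →J1
#1 →TF1
#2 →I1
#3 →J2
#4 →J1
#5 →Sf1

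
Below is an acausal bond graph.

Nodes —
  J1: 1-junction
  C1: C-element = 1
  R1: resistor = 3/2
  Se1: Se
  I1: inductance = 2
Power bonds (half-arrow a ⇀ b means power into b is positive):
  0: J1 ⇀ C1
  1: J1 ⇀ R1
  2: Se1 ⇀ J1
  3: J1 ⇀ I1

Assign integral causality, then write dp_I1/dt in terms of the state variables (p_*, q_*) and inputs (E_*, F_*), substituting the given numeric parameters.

#2 stroke→J1  (Se1: effort source, stroke at far end)
#0 stroke→J1  (C1 outputs effort q/C1)
#3 stroke→I1  (prefer integral on I1)
#1 stroke→J1  (1-jn J1 has f-setter on 3)

dp_I1/dt = E_Se1 - 3*p_I1/4 - q_C1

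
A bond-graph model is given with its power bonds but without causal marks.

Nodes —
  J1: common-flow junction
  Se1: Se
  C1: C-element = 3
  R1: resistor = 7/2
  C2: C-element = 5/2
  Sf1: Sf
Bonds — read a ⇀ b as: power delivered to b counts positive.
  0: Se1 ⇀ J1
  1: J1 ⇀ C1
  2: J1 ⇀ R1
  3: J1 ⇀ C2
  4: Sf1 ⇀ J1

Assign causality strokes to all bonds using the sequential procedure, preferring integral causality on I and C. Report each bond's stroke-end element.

b0 |J1  (Se1 (Se) sets effort on bond)
b4 |Sf1  (Sf1: flow source, stroke at near end)
b1 |J1  (common-f at J1 fixed by 4)
b2 |J1  (J1 flow already set via bond 4)
b3 |J1  (J1: bond 4 brought flow, rest push out)

β0 stroke→J1
β1 stroke→J1
β2 stroke→J1
β3 stroke→J1
β4 stroke→Sf1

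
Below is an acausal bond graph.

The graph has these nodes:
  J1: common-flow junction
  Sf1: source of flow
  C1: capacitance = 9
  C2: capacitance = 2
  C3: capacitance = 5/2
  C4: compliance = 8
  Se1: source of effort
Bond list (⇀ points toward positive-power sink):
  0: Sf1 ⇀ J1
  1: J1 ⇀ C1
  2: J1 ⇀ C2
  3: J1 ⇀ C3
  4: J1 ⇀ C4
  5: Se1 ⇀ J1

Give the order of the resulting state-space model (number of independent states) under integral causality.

4  (C1, C2, C3, C4 all integral)

β0 stroke→Sf1  (Sf1 (Sf) sets flow on bond)
β5 stroke→J1  (Se1 (Se) sets effort on bond)
β1 stroke→J1  (common-f at J1 fixed by 0)
β2 stroke→J1  (1-jn J1 has f-setter on 0)
β3 stroke→J1  (1-jn J1 has f-setter on 0)
β4 stroke→J1  (common-f at J1 fixed by 0)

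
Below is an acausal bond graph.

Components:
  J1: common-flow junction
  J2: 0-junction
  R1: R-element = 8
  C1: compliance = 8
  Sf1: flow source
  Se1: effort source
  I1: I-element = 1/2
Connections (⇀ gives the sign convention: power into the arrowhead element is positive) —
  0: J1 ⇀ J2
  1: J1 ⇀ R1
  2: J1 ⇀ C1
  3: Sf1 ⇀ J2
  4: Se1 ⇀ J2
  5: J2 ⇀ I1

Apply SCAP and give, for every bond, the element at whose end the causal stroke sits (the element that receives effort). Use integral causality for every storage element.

β0 stroke→J1
β1 stroke→R1
β2 stroke→J1
β3 stroke→Sf1
β4 stroke→J2
β5 stroke→I1

bond 3 |Sf1  (Sf1: flow source, stroke at near end)
bond 4 |J2  (Se1 fixes effort; stroke away)
bond 0 |J1  (common-e at J2 fixed by 4)
bond 5 |I1  (J2 effort already set via bond 4)
bond 2 |J1  (C1 outputs effort q/C1)
bond 1 |R1  (only one flow-in slot at J1)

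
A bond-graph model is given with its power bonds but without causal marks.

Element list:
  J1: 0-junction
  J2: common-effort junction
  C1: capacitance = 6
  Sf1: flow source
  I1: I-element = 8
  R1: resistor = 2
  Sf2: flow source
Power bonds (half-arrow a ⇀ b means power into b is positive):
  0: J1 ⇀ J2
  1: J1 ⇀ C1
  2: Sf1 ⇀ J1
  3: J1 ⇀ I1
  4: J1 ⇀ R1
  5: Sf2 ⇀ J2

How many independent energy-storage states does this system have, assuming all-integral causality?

bond 2 |Sf1  (Sf1: flow source, stroke at near end)
bond 5 |Sf2  (Sf2 (Sf) sets flow on bond)
bond 0 |J2  (J2: last free bond brings effort in)
bond 1 |J1  (C1: C, integral causality)
bond 3 |I1  (0-jn J1 has e-setter on 1)
bond 4 |R1  (common-e at J1 fixed by 1)

2  (C1, I1 all integral)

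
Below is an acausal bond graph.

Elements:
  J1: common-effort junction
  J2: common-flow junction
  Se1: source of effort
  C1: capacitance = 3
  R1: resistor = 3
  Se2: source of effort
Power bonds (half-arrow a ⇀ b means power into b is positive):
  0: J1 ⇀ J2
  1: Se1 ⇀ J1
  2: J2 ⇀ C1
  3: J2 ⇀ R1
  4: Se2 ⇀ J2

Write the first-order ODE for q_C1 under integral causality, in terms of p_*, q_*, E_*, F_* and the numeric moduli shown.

dq_C1/dt = E_Se1/3 + E_Se2/3 - q_C1/9

b1 stroke at J1  (Se1 (Se) sets effort on bond)
b4 stroke at J2  (Se2: effort source, stroke at far end)
b0 stroke at J2  (J1 effort already set via bond 1)
b2 stroke at J2  (prefer integral on C1)
b3 stroke at R1  (J2 needs exactly one f-in)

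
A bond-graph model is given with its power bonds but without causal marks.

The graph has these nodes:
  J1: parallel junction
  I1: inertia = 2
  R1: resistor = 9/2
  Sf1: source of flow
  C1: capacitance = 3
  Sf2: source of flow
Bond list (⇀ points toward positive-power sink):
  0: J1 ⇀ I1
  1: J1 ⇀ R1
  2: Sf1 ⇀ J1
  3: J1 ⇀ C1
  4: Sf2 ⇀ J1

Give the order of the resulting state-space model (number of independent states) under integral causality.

b2 |Sf1  (Sf1: flow source, stroke at near end)
b4 |Sf2  (Sf2 (Sf) sets flow on bond)
b0 |I1  (I1: I, integral causality)
b3 |J1  (C1: C, integral causality)
b1 |R1  (common-e at J1 fixed by 3)

2  (C1, I1 all integral)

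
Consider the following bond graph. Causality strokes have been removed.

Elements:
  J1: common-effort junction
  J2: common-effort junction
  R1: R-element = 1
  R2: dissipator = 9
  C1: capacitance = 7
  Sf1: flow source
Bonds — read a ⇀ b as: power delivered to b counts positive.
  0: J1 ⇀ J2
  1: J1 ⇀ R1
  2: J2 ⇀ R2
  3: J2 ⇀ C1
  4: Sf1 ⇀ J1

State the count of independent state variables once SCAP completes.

bond 4 stroke at Sf1  (source Sf1 imposes f)
bond 3 stroke at J2  (prefer integral on C1)
bond 0 stroke at J1  (J2: bond 3 brought effort, rest push out)
bond 2 stroke at R2  (0-jn J2 has e-setter on 3)
bond 1 stroke at R1  (J1 effort already set via bond 0)

1  (C1 all integral)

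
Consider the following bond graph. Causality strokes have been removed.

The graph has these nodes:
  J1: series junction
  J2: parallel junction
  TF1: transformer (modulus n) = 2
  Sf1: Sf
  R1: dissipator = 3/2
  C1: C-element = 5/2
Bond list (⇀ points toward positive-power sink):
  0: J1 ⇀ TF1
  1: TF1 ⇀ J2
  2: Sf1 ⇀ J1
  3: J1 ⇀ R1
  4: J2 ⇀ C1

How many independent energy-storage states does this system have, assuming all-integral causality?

β2 stroke at Sf1  (Sf1 (Sf) sets flow on bond)
β0 stroke at J1  (J1 flow already set via bond 2)
β3 stroke at J1  (1-jn J1 has f-setter on 2)
β1 stroke at TF1  (TF1 one-in-one-out from 0)
β4 stroke at J2  (only one effort-in slot at J2)

1  (C1 all integral)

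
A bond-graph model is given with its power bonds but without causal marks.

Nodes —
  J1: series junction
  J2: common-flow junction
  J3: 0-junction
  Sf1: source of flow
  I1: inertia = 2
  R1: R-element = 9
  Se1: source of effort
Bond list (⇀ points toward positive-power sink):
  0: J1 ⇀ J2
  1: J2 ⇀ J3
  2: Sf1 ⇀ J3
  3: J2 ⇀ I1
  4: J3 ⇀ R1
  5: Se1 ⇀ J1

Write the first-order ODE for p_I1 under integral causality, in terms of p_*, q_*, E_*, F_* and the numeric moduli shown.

β2 |Sf1  (Sf1: flow source, stroke at near end)
β5 |J1  (Se1 (Se) sets effort on bond)
β0 |J2  (J1 needs exactly one f-in)
β3 |I1  (I1 outputs flow p/I1)
β1 |J2  (common-f at J2 fixed by 3)
β4 |J3  (only one effort-in slot at J3)

dp_I1/dt = E_Se1 - 9*F_Sf1 - 9*p_I1/2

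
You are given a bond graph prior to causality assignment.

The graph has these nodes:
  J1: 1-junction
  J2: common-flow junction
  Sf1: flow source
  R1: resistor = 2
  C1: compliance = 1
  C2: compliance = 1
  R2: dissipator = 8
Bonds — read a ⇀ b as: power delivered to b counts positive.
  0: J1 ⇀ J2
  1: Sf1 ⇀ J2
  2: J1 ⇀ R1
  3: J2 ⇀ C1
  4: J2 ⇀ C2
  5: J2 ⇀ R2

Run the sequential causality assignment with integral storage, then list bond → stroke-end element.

#0 stroke→J2
#1 stroke→Sf1
#2 stroke→J1
#3 stroke→J2
#4 stroke→J2
#5 stroke→J2

#1 →Sf1  (Sf1: flow source, stroke at near end)
#0 →J2  (common-f at J2 fixed by 1)
#3 →J2  (1-jn J2 has f-setter on 1)
#4 →J2  (J2: bond 1 brought flow, rest push out)
#5 →J2  (common-f at J2 fixed by 1)
#2 →J1  (common-f at J1 fixed by 0)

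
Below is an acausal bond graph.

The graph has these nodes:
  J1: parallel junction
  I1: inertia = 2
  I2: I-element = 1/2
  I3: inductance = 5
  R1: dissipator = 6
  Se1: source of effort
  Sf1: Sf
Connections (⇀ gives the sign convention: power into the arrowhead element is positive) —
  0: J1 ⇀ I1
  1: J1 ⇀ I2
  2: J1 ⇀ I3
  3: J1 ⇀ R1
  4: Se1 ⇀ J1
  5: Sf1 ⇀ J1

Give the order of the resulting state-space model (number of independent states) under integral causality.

3  (I1, I2, I3 all integral)

bond 4 stroke→J1  (Se1 fixes effort; stroke away)
bond 5 stroke→Sf1  (Sf1 fixes flow; stroke at Sf1)
bond 0 stroke→I1  (J1 effort already set via bond 4)
bond 1 stroke→I2  (common-e at J1 fixed by 4)
bond 2 stroke→I3  (J1 effort already set via bond 4)
bond 3 stroke→R1  (common-e at J1 fixed by 4)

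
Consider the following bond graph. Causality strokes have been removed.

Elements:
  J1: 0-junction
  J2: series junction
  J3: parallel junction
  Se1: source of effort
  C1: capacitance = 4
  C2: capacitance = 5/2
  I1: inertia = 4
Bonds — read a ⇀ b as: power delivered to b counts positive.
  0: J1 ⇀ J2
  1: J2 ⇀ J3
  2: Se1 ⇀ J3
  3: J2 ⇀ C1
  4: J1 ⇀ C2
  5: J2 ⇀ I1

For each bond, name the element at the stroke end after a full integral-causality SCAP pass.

b0 stroke at J2
b1 stroke at J2
b2 stroke at J3
b3 stroke at J2
b4 stroke at J1
b5 stroke at I1

β2 |J3  (Se1 fixes effort; stroke away)
β1 |J2  (J3: bond 2 brought effort, rest push out)
β3 |J2  (prefer integral on C1)
β4 |J1  (prefer integral on C2)
β0 |J2  (common-e at J1 fixed by 4)
β5 |I1  (J2 needs exactly one f-in)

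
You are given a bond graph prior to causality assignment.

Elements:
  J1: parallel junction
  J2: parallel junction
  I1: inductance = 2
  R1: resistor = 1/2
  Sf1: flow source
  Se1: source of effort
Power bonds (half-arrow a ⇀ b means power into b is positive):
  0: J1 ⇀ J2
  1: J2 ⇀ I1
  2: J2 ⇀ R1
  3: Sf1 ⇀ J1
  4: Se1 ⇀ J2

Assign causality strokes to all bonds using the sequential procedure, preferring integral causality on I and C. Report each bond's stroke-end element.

#0 |J1
#1 |I1
#2 |R1
#3 |Sf1
#4 |J2

bond 3 →Sf1  (Sf1: flow source, stroke at near end)
bond 4 →J2  (Se1 (Se) sets effort on bond)
bond 0 →J1  (J1 needs exactly one e-in)
bond 1 →I1  (J2: bond 4 brought effort, rest push out)
bond 2 →R1  (0-jn J2 has e-setter on 4)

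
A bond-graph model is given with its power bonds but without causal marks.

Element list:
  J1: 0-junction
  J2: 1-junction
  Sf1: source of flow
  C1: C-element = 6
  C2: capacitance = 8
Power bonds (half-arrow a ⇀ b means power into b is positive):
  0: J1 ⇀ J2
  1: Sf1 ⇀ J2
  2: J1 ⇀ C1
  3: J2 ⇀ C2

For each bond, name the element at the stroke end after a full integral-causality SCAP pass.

#0 →J2
#1 →Sf1
#2 →J1
#3 →J2

bond 1 →Sf1  (Sf1: flow source, stroke at near end)
bond 0 →J2  (1-jn J2 has f-setter on 1)
bond 3 →J2  (common-f at J2 fixed by 1)
bond 2 →J1  (only one effort-in slot at J1)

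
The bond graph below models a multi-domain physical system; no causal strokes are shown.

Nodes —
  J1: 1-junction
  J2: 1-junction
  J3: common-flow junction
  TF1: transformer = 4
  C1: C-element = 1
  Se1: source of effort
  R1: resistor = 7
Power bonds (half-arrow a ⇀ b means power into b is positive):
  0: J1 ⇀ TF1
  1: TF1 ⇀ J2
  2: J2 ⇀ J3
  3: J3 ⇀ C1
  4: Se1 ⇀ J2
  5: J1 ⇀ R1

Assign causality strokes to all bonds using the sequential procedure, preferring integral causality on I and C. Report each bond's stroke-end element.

β4 stroke at J2  (Se1 fixes effort; stroke away)
β3 stroke at J3  (C1 outputs effort q/C1)
β2 stroke at J2  (J3: last free bond brings flow in)
β1 stroke at TF1  (closing 1-jn rule on J2)
β0 stroke at J1  (TF1: transformer flips bond 1)
β5 stroke at R1  (J1 needs exactly one f-in)

#0 stroke→J1
#1 stroke→TF1
#2 stroke→J2
#3 stroke→J3
#4 stroke→J2
#5 stroke→R1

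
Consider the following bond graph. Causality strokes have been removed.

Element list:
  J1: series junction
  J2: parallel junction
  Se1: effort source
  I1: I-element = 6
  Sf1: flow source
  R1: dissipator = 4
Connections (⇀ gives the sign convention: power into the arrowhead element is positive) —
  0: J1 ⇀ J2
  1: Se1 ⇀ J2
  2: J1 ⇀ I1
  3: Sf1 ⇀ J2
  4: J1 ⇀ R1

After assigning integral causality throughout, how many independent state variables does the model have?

1  (I1 all integral)

β1 →J2  (Se1 fixes effort; stroke away)
β3 →Sf1  (Sf1 (Sf) sets flow on bond)
β0 →J1  (J2: bond 1 brought effort, rest push out)
β2 →I1  (prefer integral on I1)
β4 →J1  (common-f at J1 fixed by 2)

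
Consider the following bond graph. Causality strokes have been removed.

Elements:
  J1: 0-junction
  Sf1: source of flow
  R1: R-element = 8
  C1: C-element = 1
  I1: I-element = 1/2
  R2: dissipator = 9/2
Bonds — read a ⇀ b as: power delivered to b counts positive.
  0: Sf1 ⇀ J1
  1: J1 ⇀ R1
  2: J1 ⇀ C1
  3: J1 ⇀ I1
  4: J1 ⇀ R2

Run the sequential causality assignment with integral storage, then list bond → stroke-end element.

b0 →Sf1  (Sf1 fixes flow; stroke at Sf1)
b2 →J1  (C1 outputs effort q/C1)
b1 →R1  (0-jn J1 has e-setter on 2)
b3 →I1  (0-jn J1 has e-setter on 2)
b4 →R2  (J1 effort already set via bond 2)

#0 stroke at Sf1
#1 stroke at R1
#2 stroke at J1
#3 stroke at I1
#4 stroke at R2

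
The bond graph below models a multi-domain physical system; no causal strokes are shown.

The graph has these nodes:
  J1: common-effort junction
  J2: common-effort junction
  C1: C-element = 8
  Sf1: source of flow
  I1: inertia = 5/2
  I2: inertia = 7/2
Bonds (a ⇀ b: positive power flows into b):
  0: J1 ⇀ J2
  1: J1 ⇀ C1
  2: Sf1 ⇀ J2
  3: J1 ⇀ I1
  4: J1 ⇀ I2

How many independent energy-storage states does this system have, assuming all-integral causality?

3  (C1, I1, I2 all integral)

bond 2 stroke→Sf1  (source Sf1 imposes f)
bond 0 stroke→J2  (closing 0-jn rule on J2)
bond 1 stroke→J1  (prefer integral on C1)
bond 3 stroke→I1  (J1: bond 1 brought effort, rest push out)
bond 4 stroke→I2  (common-e at J1 fixed by 1)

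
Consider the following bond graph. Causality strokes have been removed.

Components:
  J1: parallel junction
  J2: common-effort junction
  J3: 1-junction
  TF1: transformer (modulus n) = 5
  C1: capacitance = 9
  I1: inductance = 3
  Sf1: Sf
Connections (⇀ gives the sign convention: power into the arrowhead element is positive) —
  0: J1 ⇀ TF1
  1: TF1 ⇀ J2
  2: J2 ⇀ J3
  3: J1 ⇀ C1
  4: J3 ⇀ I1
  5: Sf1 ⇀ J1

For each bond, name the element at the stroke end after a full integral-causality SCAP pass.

β0 stroke at TF1
β1 stroke at J2
β2 stroke at J3
β3 stroke at J1
β4 stroke at I1
β5 stroke at Sf1

#5 stroke at Sf1  (Sf1 (Sf) sets flow on bond)
#3 stroke at J1  (prefer integral on C1)
#0 stroke at TF1  (common-e at J1 fixed by 3)
#1 stroke at J2  (TF1 one-in-one-out from 0)
#2 stroke at J3  (common-e at J2 fixed by 1)
#4 stroke at I1  (closing 1-jn rule on J3)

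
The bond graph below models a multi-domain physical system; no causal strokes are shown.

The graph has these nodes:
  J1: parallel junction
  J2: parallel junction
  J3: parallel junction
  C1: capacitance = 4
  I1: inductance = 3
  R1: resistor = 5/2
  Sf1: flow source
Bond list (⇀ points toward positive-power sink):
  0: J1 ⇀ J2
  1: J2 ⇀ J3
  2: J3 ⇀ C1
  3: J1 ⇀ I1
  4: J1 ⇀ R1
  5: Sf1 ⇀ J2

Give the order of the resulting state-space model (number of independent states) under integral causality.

2  (C1, I1 all integral)

bond 5 stroke at Sf1  (source Sf1 imposes f)
bond 2 stroke at J3  (C1: C, integral causality)
bond 1 stroke at J2  (0-jn J3 has e-setter on 2)
bond 0 stroke at J1  (J2 effort already set via bond 1)
bond 3 stroke at I1  (common-e at J1 fixed by 0)
bond 4 stroke at R1  (J1 effort already set via bond 0)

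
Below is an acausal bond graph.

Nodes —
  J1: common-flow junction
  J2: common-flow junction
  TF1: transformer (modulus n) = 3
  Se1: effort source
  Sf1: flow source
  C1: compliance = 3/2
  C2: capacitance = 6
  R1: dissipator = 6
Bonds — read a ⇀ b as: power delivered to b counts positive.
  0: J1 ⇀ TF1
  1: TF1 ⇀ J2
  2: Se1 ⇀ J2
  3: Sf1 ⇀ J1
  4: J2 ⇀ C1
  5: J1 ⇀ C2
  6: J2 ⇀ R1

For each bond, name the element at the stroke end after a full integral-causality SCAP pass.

#0 stroke at J1
#1 stroke at TF1
#2 stroke at J2
#3 stroke at Sf1
#4 stroke at J2
#5 stroke at J1
#6 stroke at J2

bond 2 →J2  (Se1 (Se) sets effort on bond)
bond 3 →Sf1  (Sf1 fixes flow; stroke at Sf1)
bond 0 →J1  (1-jn J1 has f-setter on 3)
bond 5 →J1  (1-jn J1 has f-setter on 3)
bond 1 →TF1  (TF TF1: opposite of bond 0)
bond 4 →J2  (J2 flow already set via bond 1)
bond 6 →J2  (J2: bond 1 brought flow, rest push out)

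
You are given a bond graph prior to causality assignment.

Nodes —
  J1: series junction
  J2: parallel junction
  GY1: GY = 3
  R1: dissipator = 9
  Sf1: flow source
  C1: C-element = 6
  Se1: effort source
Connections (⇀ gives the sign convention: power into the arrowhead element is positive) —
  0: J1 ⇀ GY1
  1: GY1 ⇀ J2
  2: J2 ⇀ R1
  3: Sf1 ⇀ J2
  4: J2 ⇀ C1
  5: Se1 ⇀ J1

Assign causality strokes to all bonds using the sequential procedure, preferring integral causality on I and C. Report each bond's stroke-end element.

bond 0 |GY1
bond 1 |GY1
bond 2 |R1
bond 3 |Sf1
bond 4 |J2
bond 5 |J1

bond 3 stroke→Sf1  (source Sf1 imposes f)
bond 5 stroke→J1  (Se1: effort source, stroke at far end)
bond 0 stroke→GY1  (J1 needs exactly one f-in)
bond 1 stroke→GY1  (through GY1, causality inverts; strokes same side of GY1)
bond 4 stroke→J2  (C1 integral (e out))
bond 2 stroke→R1  (J2: bond 4 brought effort, rest push out)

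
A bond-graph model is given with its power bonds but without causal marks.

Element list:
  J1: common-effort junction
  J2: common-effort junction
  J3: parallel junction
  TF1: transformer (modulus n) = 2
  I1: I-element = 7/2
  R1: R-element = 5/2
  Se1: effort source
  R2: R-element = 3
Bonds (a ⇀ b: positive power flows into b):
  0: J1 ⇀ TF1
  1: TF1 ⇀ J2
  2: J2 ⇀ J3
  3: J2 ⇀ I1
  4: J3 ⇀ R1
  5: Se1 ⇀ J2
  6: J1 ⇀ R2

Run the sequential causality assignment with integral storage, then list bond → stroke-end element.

#5 |J2  (source Se1 imposes e)
#1 |TF1  (common-e at J2 fixed by 5)
#2 |J3  (J2 effort already set via bond 5)
#3 |I1  (0-jn J2 has e-setter on 5)
#4 |R1  (J3 effort already set via bond 2)
#0 |J1  (TF1 one-in-one-out from 1)
#6 |R2  (J1: bond 0 brought effort, rest push out)

β0 stroke at J1
β1 stroke at TF1
β2 stroke at J3
β3 stroke at I1
β4 stroke at R1
β5 stroke at J2
β6 stroke at R2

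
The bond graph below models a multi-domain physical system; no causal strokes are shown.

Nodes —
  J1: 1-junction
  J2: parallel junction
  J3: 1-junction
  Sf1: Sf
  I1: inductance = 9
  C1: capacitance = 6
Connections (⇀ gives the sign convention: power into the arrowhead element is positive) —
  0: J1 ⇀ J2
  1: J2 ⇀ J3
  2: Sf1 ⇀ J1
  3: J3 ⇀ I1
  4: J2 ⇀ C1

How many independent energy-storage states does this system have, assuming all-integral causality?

bond 2 stroke at Sf1  (source Sf1 imposes f)
bond 0 stroke at J1  (1-jn J1 has f-setter on 2)
bond 3 stroke at I1  (I1 outputs flow p/I1)
bond 1 stroke at J3  (1-jn J3 has f-setter on 3)
bond 4 stroke at J2  (only one effort-in slot at J2)

2  (C1, I1 all integral)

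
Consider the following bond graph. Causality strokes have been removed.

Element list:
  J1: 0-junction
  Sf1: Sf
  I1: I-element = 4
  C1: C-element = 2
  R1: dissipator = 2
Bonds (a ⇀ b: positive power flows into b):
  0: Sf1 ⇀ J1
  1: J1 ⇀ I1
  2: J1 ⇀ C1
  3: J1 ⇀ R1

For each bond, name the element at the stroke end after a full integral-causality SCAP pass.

b0 →Sf1
b1 →I1
b2 →J1
b3 →R1

#0 stroke at Sf1  (Sf1 fixes flow; stroke at Sf1)
#1 stroke at I1  (I1 integral (f out))
#2 stroke at J1  (C1: C, integral causality)
#3 stroke at R1  (common-e at J1 fixed by 2)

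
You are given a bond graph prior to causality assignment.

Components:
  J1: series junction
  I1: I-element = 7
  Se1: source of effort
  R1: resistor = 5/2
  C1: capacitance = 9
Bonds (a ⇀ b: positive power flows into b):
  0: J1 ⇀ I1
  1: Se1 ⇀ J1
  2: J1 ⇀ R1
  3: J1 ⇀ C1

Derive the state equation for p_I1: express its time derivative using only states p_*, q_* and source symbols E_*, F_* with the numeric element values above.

β1 →J1  (Se1 fixes effort; stroke away)
β0 →I1  (I1: I, integral causality)
β2 →J1  (J1 flow already set via bond 0)
β3 →J1  (common-f at J1 fixed by 0)

dp_I1/dt = E_Se1 - 5*p_I1/14 - q_C1/9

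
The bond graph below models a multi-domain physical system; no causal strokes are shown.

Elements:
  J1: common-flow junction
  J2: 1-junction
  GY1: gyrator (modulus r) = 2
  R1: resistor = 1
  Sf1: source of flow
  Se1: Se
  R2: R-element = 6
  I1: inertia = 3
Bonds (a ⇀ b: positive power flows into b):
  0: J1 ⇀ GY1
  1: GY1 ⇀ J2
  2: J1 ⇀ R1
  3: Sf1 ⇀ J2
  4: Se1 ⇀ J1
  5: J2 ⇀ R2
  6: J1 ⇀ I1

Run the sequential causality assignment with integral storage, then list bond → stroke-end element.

b3 →Sf1  (Sf1 fixes flow; stroke at Sf1)
b4 →J1  (Se1 (Se) sets effort on bond)
b1 →J2  (1-jn J2 has f-setter on 3)
b5 →J2  (J2: bond 3 brought flow, rest push out)
b0 →J1  (GY GY1: same side as bond 1)
b6 →I1  (prefer integral on I1)
b2 →J1  (J1: bond 6 brought flow, rest push out)

b0 |J1
b1 |J2
b2 |J1
b3 |Sf1
b4 |J1
b5 |J2
b6 |I1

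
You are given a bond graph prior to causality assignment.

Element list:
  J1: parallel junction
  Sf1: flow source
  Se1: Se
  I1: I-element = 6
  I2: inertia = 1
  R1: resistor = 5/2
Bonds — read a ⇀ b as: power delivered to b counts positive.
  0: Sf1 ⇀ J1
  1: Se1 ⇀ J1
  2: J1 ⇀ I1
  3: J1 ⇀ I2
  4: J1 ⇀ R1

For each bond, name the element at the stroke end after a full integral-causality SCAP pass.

#0 stroke→Sf1
#1 stroke→J1
#2 stroke→I1
#3 stroke→I2
#4 stroke→R1

bond 0 →Sf1  (source Sf1 imposes f)
bond 1 →J1  (source Se1 imposes e)
bond 2 →I1  (J1 effort already set via bond 1)
bond 3 →I2  (common-e at J1 fixed by 1)
bond 4 →R1  (J1: bond 1 brought effort, rest push out)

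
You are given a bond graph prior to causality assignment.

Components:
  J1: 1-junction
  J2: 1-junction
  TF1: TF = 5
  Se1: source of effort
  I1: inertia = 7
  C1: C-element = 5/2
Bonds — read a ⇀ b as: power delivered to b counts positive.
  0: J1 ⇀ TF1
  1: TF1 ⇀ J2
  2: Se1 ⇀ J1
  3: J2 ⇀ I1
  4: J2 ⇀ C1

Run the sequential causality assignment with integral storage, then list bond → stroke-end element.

b0 |TF1
b1 |J2
b2 |J1
b3 |I1
b4 |J2

β2 →J1  (source Se1 imposes e)
β0 →TF1  (closing 1-jn rule on J1)
β1 →J2  (through TF1, causality passes straight; one stroke at TF1)
β3 →I1  (I1 integral (f out))
β4 →J2  (J2 flow already set via bond 3)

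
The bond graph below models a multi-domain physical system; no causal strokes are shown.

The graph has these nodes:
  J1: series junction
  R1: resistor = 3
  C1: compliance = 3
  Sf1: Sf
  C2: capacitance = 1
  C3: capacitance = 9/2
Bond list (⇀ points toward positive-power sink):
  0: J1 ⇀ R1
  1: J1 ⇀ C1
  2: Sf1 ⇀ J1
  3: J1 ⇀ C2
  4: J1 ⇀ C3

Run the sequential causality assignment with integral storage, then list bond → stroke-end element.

#0 stroke→J1
#1 stroke→J1
#2 stroke→Sf1
#3 stroke→J1
#4 stroke→J1

β2 →Sf1  (Sf1 (Sf) sets flow on bond)
β0 →J1  (J1: bond 2 brought flow, rest push out)
β1 →J1  (1-jn J1 has f-setter on 2)
β3 →J1  (J1: bond 2 brought flow, rest push out)
β4 →J1  (J1: bond 2 brought flow, rest push out)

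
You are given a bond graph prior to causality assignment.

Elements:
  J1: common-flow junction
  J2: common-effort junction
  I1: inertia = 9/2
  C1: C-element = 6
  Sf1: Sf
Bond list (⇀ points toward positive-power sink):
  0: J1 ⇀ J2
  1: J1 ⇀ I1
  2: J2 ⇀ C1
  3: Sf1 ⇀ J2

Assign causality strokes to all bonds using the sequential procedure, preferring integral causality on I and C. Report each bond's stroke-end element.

bond 3 stroke→Sf1  (source Sf1 imposes f)
bond 1 stroke→I1  (I1 integral (f out))
bond 0 stroke→J1  (J1: bond 1 brought flow, rest push out)
bond 2 stroke→J2  (only one effort-in slot at J2)

β0 →J1
β1 →I1
β2 →J2
β3 →Sf1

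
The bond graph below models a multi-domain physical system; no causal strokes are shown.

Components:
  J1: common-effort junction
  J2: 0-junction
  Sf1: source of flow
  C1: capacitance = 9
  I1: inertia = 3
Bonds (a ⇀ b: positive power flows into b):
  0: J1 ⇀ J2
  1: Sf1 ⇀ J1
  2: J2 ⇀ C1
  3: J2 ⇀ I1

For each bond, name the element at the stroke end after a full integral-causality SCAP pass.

β0 stroke at J1
β1 stroke at Sf1
β2 stroke at J2
β3 stroke at I1

#1 |Sf1  (source Sf1 imposes f)
#0 |J1  (only one effort-in slot at J1)
#2 |J2  (prefer integral on C1)
#3 |I1  (0-jn J2 has e-setter on 2)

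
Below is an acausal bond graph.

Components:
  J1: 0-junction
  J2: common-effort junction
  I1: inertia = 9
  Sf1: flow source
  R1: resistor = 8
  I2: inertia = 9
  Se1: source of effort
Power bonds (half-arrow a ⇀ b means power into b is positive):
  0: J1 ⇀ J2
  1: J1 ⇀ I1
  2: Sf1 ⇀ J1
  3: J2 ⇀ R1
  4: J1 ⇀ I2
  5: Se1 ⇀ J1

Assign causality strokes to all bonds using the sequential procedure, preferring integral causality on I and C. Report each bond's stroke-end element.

#2 stroke at Sf1  (Sf1 (Sf) sets flow on bond)
#5 stroke at J1  (Se1 (Se) sets effort on bond)
#0 stroke at J2  (0-jn J1 has e-setter on 5)
#1 stroke at I1  (0-jn J1 has e-setter on 5)
#4 stroke at I2  (common-e at J1 fixed by 5)
#3 stroke at R1  (J2 effort already set via bond 0)

#0 stroke→J2
#1 stroke→I1
#2 stroke→Sf1
#3 stroke→R1
#4 stroke→I2
#5 stroke→J1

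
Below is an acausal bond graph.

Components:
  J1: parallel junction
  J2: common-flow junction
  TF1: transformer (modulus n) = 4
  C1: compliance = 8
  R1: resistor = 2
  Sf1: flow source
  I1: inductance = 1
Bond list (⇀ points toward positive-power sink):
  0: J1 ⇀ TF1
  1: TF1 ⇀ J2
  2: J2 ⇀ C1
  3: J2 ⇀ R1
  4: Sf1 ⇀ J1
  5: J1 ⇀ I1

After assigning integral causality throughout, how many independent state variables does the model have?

#4 stroke→Sf1  (source Sf1 imposes f)
#2 stroke→J2  (C1 outputs effort q/C1)
#5 stroke→I1  (I1 integral (f out))
#0 stroke→J1  (J1 needs exactly one e-in)
#1 stroke→TF1  (TF1 one-in-one-out from 0)
#3 stroke→J2  (1-jn J2 has f-setter on 1)

2  (C1, I1 all integral)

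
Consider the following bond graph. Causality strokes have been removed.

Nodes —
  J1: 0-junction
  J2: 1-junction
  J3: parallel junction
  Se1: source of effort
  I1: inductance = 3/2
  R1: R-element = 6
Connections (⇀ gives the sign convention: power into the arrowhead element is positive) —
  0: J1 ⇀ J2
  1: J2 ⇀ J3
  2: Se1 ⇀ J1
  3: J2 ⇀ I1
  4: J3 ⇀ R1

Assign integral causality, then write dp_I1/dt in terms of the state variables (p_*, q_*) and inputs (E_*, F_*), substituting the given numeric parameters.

#2 stroke→J1  (Se1 fixes effort; stroke away)
#0 stroke→J2  (J1: bond 2 brought effort, rest push out)
#3 stroke→I1  (I1: I, integral causality)
#1 stroke→J2  (J2 flow already set via bond 3)
#4 stroke→J3  (closing 0-jn rule on J3)

dp_I1/dt = E_Se1 - 4*p_I1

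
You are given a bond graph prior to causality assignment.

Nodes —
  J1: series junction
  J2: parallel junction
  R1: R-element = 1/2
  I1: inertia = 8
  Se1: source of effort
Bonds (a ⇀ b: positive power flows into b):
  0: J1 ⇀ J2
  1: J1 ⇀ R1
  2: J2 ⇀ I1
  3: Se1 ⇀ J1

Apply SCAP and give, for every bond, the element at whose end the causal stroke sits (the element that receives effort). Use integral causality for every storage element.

bond 0 |J2
bond 1 |J1
bond 2 |I1
bond 3 |J1

#3 stroke at J1  (Se1: effort source, stroke at far end)
#2 stroke at I1  (I1 outputs flow p/I1)
#0 stroke at J2  (J2: last free bond brings effort in)
#1 stroke at J1  (common-f at J1 fixed by 0)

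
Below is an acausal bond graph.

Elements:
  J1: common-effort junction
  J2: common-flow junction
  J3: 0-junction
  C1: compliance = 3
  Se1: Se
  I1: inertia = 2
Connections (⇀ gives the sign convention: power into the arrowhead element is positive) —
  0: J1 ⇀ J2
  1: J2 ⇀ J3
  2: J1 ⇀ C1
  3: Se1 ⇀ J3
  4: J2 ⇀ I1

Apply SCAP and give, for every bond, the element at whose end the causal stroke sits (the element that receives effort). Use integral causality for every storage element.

#0 stroke→J2
#1 stroke→J2
#2 stroke→J1
#3 stroke→J3
#4 stroke→I1

bond 3 stroke at J3  (Se1: effort source, stroke at far end)
bond 1 stroke at J2  (common-e at J3 fixed by 3)
bond 2 stroke at J1  (C1: C, integral causality)
bond 0 stroke at J2  (common-e at J1 fixed by 2)
bond 4 stroke at I1  (J2 needs exactly one f-in)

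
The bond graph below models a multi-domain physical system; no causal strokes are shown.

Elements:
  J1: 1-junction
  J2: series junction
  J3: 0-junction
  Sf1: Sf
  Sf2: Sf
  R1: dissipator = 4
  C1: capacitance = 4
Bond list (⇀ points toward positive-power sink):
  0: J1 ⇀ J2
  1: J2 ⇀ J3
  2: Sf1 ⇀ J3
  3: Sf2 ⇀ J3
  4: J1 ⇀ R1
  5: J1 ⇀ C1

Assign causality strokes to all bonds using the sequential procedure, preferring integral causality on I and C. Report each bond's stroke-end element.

b2 stroke at Sf1  (Sf1: flow source, stroke at near end)
b3 stroke at Sf2  (Sf2 (Sf) sets flow on bond)
b1 stroke at J3  (J3: last free bond brings effort in)
b0 stroke at J2  (1-jn J2 has f-setter on 1)
b4 stroke at J1  (1-jn J1 has f-setter on 0)
b5 stroke at J1  (J1: bond 0 brought flow, rest push out)

β0 stroke at J2
β1 stroke at J3
β2 stroke at Sf1
β3 stroke at Sf2
β4 stroke at J1
β5 stroke at J1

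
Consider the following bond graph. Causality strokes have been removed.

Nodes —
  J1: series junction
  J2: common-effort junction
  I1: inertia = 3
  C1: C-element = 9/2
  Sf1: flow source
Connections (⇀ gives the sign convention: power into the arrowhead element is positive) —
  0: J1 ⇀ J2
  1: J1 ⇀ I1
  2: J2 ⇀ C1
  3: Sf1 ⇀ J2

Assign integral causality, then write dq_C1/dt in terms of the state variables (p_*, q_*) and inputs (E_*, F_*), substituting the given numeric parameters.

#3 stroke→Sf1  (Sf1: flow source, stroke at near end)
#1 stroke→I1  (I1 integral (f out))
#0 stroke→J1  (J1 flow already set via bond 1)
#2 stroke→J2  (only one effort-in slot at J2)

dq_C1/dt = F_Sf1 + p_I1/3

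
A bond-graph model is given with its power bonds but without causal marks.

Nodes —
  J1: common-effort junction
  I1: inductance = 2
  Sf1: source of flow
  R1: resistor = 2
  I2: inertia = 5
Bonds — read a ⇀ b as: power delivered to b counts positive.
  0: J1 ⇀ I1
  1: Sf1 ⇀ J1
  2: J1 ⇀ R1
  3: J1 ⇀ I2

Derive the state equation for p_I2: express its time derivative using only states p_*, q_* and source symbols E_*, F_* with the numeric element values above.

dp_I2/dt = 2*F_Sf1 - p_I1 - 2*p_I2/5

#1 stroke→Sf1  (Sf1 fixes flow; stroke at Sf1)
#0 stroke→I1  (I1: I, integral causality)
#3 stroke→I2  (I2 outputs flow p/I2)
#2 stroke→J1  (J1 needs exactly one e-in)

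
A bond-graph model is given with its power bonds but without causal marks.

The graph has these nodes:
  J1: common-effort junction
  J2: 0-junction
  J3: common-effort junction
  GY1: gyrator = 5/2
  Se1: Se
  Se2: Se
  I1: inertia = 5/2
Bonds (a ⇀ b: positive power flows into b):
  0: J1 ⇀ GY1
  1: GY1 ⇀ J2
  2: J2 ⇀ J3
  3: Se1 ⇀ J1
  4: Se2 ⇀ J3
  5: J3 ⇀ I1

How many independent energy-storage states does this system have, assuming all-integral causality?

1  (I1 all integral)

b3 →J1  (Se1 fixes effort; stroke away)
b4 →J3  (source Se2 imposes e)
b0 →GY1  (J1: bond 3 brought effort, rest push out)
b2 →J2  (J3 effort already set via bond 4)
b5 →I1  (common-e at J3 fixed by 4)
b1 →GY1  (GY1 both-in/both-out from 0)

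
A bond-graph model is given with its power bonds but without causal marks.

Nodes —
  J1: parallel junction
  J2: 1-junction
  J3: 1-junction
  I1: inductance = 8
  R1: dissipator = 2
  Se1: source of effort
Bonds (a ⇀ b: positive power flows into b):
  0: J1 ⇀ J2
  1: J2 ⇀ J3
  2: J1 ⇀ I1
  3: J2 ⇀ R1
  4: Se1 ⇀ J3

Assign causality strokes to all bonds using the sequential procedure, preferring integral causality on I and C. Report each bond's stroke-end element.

β4 |J3  (source Se1 imposes e)
β1 |J2  (J3 needs exactly one f-in)
β2 |I1  (I1 integral (f out))
β0 |J1  (only one effort-in slot at J1)
β3 |J2  (common-f at J2 fixed by 0)

β0 stroke→J1
β1 stroke→J2
β2 stroke→I1
β3 stroke→J2
β4 stroke→J3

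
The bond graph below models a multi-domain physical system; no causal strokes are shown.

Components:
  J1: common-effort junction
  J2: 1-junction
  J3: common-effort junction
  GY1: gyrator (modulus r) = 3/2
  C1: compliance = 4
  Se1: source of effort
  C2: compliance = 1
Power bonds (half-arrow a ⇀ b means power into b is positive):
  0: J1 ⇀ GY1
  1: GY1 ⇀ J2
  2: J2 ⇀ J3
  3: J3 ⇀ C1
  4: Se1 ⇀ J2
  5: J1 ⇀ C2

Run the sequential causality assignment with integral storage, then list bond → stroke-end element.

#0 →GY1
#1 →GY1
#2 →J2
#3 →J3
#4 →J2
#5 →J1

b4 →J2  (source Se1 imposes e)
b3 →J3  (C1 integral (e out))
b2 →J2  (J3: bond 3 brought effort, rest push out)
b1 →GY1  (J2: last free bond brings flow in)
b0 →GY1  (through GY1, causality inverts; strokes same side of GY1)
b5 →J1  (only one effort-in slot at J1)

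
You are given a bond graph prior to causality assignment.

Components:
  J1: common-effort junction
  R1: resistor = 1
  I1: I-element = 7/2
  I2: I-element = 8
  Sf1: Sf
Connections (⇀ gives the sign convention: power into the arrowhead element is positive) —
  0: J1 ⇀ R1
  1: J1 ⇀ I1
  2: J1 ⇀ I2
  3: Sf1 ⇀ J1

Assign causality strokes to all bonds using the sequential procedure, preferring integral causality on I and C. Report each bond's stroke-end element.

#0 |J1
#1 |I1
#2 |I2
#3 |Sf1

#3 stroke at Sf1  (Sf1 fixes flow; stroke at Sf1)
#1 stroke at I1  (I1: I, integral causality)
#2 stroke at I2  (I2: I, integral causality)
#0 stroke at J1  (J1 needs exactly one e-in)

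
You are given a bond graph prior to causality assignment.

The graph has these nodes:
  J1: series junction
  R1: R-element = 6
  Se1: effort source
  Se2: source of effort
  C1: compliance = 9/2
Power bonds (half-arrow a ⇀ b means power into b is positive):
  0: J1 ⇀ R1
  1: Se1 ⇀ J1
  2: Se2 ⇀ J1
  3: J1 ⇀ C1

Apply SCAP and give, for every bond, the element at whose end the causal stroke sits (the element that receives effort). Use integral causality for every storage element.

bond 1 stroke at J1  (source Se1 imposes e)
bond 2 stroke at J1  (Se2 fixes effort; stroke away)
bond 3 stroke at J1  (prefer integral on C1)
bond 0 stroke at R1  (J1: last free bond brings flow in)

bond 0 →R1
bond 1 →J1
bond 2 →J1
bond 3 →J1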